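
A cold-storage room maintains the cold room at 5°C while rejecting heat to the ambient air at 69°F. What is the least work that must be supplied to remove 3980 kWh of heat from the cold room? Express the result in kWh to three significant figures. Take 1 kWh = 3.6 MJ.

In absolute terms T_C = 278.15 K and T_H = 293.71 K, so ΔT = 15.56 K.
The reversible limit is COP_R = T_C/ΔT = 17.88, so W_min = Q_C/COP = Q_C·ΔT/T_C.
W_min = 3980 × 15.56/278.15 = 222.6 kWh.

223 kWh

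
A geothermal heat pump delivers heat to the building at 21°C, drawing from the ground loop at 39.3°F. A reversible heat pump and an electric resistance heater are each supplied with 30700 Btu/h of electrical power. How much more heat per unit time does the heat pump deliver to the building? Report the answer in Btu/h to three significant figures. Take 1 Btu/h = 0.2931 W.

In absolute terms T_C = 277.21 K and T_H = 294.15 K, so ΔT = 16.94 K.
COP_Carnot = T_H/ΔT = 294.15/16.94 = 17.36.
The heat pump delivers Q̇_H = COP × Ẇ = 532900 Btu/h; the resistance heater delivers Ẇ = 30700 Btu/h.
Extra = (COP − 1)·Ẇ = 502200 Btu/h.

502000 Btu/h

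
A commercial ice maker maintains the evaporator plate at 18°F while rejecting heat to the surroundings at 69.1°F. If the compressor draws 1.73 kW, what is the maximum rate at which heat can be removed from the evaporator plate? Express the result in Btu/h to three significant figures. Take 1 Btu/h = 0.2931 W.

55200 Btu/h

In absolute terms T_C = 265.37 K and T_H = 293.76 K, so ΔT = 28.39 K.
COP_Carnot = T_C/ΔT = 265.37/28.39 = 9.348.
Q̇_max = COP_Carnot × Ẇ = 9.348 × 1.730 kW = 16.17 kW = 55170 Btu/h.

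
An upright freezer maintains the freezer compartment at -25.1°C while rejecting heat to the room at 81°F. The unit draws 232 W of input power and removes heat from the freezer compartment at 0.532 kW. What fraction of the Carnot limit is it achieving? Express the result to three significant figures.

Converting, Q̇_C = 0.5320 kW = 532.0 W, so COP_actual = Q̇_C/Ẇ = 532.0/232.0 = 2.293.
In absolute terms T_C = 248.05 K and T_H = 300.37 K, so ΔT = 52.32 K.
COP_Carnot = T_C/ΔT = 248.05/52.32 = 4.741.
η_II = COP_actual/COP_Carnot = 2.293/4.741 = 0.4837.

0.484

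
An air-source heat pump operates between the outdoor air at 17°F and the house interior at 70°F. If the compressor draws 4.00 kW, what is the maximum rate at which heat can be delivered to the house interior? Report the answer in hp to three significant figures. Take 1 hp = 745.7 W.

In absolute terms T_C = 264.82 K and T_H = 294.26 K, so ΔT = 29.44 K.
COP_Carnot = T_H/ΔT = 294.26/29.44 = 9.994.
Q̇_max = COP_Carnot × Ẇ = 9.994 × 4.000 kW = 39.98 kW = 53.61 hp.

53.6 hp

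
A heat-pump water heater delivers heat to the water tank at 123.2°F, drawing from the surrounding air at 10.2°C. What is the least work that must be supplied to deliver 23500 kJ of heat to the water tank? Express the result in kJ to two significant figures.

2900 kJ

In absolute terms T_C = 283.35 K and T_H = 323.82 K, so ΔT = 40.47 K.
The reversible limit is COP_HP = T_H/ΔT = 8.002, so W_min = Q_H/COP = Q_H·ΔT/T_H.
W_min = 23500 × 40.47/323.82 = 2937 kJ.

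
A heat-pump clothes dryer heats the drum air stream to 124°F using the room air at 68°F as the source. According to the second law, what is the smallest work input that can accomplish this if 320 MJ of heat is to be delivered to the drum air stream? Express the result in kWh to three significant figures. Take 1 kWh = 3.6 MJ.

8.53 kWh

In absolute terms T_C = 293.15 K and T_H = 324.26 K, so ΔT = 31.11 K.
The reversible limit is COP_HP = T_H/ΔT = 10.42, so W_min = Q_H/COP = Q_H·ΔT/T_H.
W_min = 320.0 × 31.11/324.26 = 30.70 MJ = 8.528 kWh.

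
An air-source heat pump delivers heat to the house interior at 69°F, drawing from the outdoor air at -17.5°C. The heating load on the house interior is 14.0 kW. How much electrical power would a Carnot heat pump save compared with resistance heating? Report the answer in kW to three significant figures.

12.2 kW

In absolute terms T_C = 255.65 K and T_H = 293.71 K, so ΔT = 38.06 K.
COP_Carnot = T_H/ΔT = 293.71/38.06 = 7.718.
Resistance heating needs Ẇ_res = Q̇_H = 14.00 kW; the reversible heat pump needs only Ẇ_hp = Q̇_H/COP = 1.814 kW.
Saving = 14.00 − 1.814 = 12.19 kW.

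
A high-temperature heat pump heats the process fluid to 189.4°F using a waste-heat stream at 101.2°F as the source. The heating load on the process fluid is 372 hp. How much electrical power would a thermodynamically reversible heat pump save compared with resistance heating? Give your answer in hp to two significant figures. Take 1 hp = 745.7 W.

320 hp

In absolute terms T_C = 311.59 K and T_H = 360.59 K, so ΔT = 49.00 K.
COP_Carnot = T_H/ΔT = 360.59/49.00 = 7.359.
Resistance heating needs Ẇ_res = Q̇_H = 372.0 hp; the reversible heat pump needs only Ẇ_hp = Q̇_H/COP = 50.55 hp.
Saving = 372.0 − 50.55 = 321.5 hp.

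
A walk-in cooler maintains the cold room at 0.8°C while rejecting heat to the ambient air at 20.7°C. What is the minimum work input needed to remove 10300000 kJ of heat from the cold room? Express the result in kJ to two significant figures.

750000 kJ

In absolute terms T_C = 273.95 K and T_H = 293.85 K, so ΔT = 19.90 K.
The reversible limit is COP_R = T_C/ΔT = 13.77, so W_min = Q_C/COP = Q_C·ΔT/T_C.
W_min = 10300000 × 19.90/273.95 = 748200 kJ.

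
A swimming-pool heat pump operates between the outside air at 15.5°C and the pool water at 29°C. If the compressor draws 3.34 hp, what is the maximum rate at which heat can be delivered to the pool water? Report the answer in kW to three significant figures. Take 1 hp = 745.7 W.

55.7 kW

In absolute terms T_C = 288.65 K and T_H = 302.15 K, so ΔT = 13.50 K.
COP_Carnot = T_H/ΔT = 302.15/13.50 = 22.38.
Q̇_max = COP_Carnot × Ẇ = 22.38 × 3.340 hp = 74.75 hp = 55.74 kW.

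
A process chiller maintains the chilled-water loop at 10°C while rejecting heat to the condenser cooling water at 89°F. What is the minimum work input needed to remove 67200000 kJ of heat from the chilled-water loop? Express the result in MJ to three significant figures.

5140 MJ

In absolute terms T_C = 283.15 K and T_H = 304.82 K, so ΔT = 21.67 K.
The reversible limit is COP_R = T_C/ΔT = 13.07, so W_min = Q_C/COP = Q_C·ΔT/T_C.
W_min = 67200000 × 21.67/283.15 = 5142000 kJ = 5142 MJ.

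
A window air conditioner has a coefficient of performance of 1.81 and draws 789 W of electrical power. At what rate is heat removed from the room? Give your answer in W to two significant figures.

Q̇_C = COP × Ẇ = 1.81 × 789.0 = 1428 W.

1400 W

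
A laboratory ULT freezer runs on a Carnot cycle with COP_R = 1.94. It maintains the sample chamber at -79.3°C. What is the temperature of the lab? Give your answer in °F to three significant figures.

69.1 °F

COP_R = T_C/(T_H − T_C) gives T_H − T_C = T_C/COP.
With T_C = 193.85 K, T_H = 193.85 × (1 + 1/1.94) = 293.77 K.
Converting, 293.77 K = 69.12°F.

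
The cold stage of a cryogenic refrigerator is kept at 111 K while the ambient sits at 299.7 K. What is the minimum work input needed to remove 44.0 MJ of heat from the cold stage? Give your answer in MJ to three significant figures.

74.8 MJ

The reservoir spacing is ΔT = 299.7 − 111 = 188.7 K.
The reversible limit is COP_R = T_C/ΔT = 0.5882, so W_min = Q_C/COP = Q_C·ΔT/T_C.
W_min = 44.00 × 188.7/111.00 = 74.80 MJ.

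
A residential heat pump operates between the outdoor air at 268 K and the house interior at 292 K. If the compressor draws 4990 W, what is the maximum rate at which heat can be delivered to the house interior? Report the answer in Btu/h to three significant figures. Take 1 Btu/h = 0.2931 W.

207000 Btu/h

The reservoir spacing is ΔT = 292 − 268 = 24.00 K.
COP_Carnot = T_H/ΔT = 292.00/24.00 = 12.17.
Q̇_max = COP_Carnot × Ẇ = 12.17 × 4990 W = 60710 W = 207100 Btu/h.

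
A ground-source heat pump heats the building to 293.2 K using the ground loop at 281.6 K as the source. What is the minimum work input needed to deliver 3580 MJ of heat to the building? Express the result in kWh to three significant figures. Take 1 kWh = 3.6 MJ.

39.3 kWh

The reservoir spacing is ΔT = 293.2 − 281.6 = 11.60 K.
The reversible limit is COP_HP = T_H/ΔT = 25.28, so W_min = Q_H/COP = Q_H·ΔT/T_H.
W_min = 3580 × 11.60/293.20 = 141.6 MJ = 39.34 kWh.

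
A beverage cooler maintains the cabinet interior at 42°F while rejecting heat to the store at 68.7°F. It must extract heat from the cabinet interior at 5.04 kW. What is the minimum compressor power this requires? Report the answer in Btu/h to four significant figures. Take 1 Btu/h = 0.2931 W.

In absolute terms T_C = 278.71 K and T_H = 293.54 K, so ΔT = 14.83 K.
COP_Carnot = T_C/ΔT = 278.71/14.83 = 18.79.
Ẇ_min = Q̇/COP_Carnot = 5.040/18.79 = 0.2682 kW = 915.2 Btu/h.

915.2 Btu/h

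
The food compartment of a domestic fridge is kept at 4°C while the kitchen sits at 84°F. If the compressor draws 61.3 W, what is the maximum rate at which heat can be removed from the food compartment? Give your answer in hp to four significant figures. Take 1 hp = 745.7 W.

In absolute terms T_C = 277.15 K and T_H = 302.04 K, so ΔT = 24.89 K.
COP_Carnot = T_C/ΔT = 277.15/24.89 = 11.14.
Q̇_max = COP_Carnot × Ẇ = 11.14 × 61.30 W = 682.6 W = 0.9154 hp.

0.9154 hp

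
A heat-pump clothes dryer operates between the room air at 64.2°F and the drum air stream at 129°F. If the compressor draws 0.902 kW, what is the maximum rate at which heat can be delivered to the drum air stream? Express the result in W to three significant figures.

In absolute terms T_C = 291.04 K and T_H = 327.04 K, so ΔT = 36.00 K.
COP_Carnot = T_H/ΔT = 327.04/36.00 = 9.084.
Q̇_max = COP_Carnot × Ẇ = 9.084 × 0.9020 kW = 8.194 kW = 8194 W.

8190 W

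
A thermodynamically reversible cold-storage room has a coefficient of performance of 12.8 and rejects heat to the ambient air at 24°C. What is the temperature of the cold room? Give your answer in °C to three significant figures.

For a Carnot refrigerator COP_R = T_C/(T_H − T_C), so T_C = COP·T_H/(1 + COP).
With T_H = 297.15 K, T_C = 12.8 × 297.15/13.80 = 275.62 K.
Converting, 275.62 K = 2.47°C.

2.47 °C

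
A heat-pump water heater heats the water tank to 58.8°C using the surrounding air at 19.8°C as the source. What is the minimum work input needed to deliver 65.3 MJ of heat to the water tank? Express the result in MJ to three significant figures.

7.67 MJ

In absolute terms T_C = 292.95 K and T_H = 331.95 K, so ΔT = 39.00 K.
The reversible limit is COP_HP = T_H/ΔT = 8.512, so W_min = Q_H/COP = Q_H·ΔT/T_H.
W_min = 65.30 × 39.00/331.95 = 7.672 MJ.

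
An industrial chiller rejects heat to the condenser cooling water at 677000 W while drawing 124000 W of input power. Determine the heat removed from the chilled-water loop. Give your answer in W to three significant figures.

For a cyclic device the first law requires Q̇_H = Q̇_C + Ẇ.
Q̇_C = Q̇_H − Ẇ = 553000 W.

553000 W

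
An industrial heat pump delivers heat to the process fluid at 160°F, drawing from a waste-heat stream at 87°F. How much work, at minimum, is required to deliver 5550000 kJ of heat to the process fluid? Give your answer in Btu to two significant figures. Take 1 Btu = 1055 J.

In absolute terms T_C = 303.71 K and T_H = 344.26 K, so ΔT = 40.56 K.
The reversible limit is COP_HP = T_H/ΔT = 8.489, so W_min = Q_H/COP = Q_H·ΔT/T_H.
W_min = 5550000 × 40.56/344.26 = 653800 kJ = 619700 Btu.

620000 Btu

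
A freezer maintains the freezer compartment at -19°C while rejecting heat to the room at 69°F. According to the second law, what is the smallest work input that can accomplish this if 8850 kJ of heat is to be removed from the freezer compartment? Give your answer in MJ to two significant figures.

In absolute terms T_C = 254.15 K and T_H = 293.71 K, so ΔT = 39.56 K.
The reversible limit is COP_R = T_C/ΔT = 6.425, so W_min = Q_C/COP = Q_C·ΔT/T_C.
W_min = 8850 × 39.56/254.15 = 1377 kJ = 1.377 MJ.

1.4 MJ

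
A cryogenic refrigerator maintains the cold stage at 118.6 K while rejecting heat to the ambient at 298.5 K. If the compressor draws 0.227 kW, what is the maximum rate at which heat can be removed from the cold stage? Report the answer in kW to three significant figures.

0.150 kW

The reservoir spacing is ΔT = 298.5 − 118.6 = 179.9 K.
COP_Carnot = T_C/ΔT = 118.60/179.9 = 0.6593.
Q̇_max = COP_Carnot × Ẇ = 0.6593 × 0.2270 kW = 0.1497 kW.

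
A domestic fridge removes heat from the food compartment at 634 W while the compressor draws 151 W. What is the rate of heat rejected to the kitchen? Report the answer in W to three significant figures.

For a cyclic device the first law requires Q̇_H = Q̇_C + Ẇ.
Q̇_H = Q̇_C + Ẇ = 785.0 W.

785 W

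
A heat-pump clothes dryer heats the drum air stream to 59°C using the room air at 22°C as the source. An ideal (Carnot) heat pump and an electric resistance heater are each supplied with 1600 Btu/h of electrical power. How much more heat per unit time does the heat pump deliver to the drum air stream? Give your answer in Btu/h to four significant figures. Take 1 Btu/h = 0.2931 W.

In absolute terms T_C = 295.15 K and T_H = 332.15 K, so ΔT = 37.00 K.
COP_Carnot = T_H/ΔT = 332.15/37.00 = 8.977.
The heat pump delivers Q̇_H = COP × Ẇ = 14360 Btu/h; the resistance heater delivers Ẇ = 1600 Btu/h.
Extra = (COP − 1)·Ẇ = 12760 Btu/h.

12760 Btu/h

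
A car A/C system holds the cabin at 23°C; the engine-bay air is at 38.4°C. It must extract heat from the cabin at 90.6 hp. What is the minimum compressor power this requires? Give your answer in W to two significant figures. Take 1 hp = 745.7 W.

3500 W

In absolute terms T_C = 296.15 K and T_H = 311.55 K, so ΔT = 15.40 K.
COP_Carnot = T_C/ΔT = 296.15/15.40 = 19.23.
Ẇ_min = Q̇/COP_Carnot = 90.60/19.23 = 4.711 hp = 3513 W.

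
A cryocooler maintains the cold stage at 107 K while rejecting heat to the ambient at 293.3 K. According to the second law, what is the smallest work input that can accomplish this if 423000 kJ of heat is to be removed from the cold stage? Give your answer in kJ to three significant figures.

The reservoir spacing is ΔT = 293.3 − 107 = 186.3 K.
The reversible limit is COP_R = T_C/ΔT = 0.5743, so W_min = Q_C/COP = Q_C·ΔT/T_C.
W_min = 423000 × 186.3/107.00 = 736500 kJ.

736000 kJ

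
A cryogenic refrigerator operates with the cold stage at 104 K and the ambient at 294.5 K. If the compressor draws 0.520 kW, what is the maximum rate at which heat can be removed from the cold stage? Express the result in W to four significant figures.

The reservoir spacing is ΔT = 294.5 − 104 = 190.5 K.
COP_Carnot = T_C/ΔT = 104.00/190.5 = 0.5459.
Q̇_max = COP_Carnot × Ẇ = 0.5459 × 0.5200 kW = 0.2839 kW = 283.9 W.

283.9 W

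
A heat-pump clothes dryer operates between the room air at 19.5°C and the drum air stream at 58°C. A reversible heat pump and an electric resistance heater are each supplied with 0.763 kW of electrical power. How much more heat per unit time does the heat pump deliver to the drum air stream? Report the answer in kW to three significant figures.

5.80 kW

In absolute terms T_C = 292.65 K and T_H = 331.15 K, so ΔT = 38.50 K.
COP_Carnot = T_H/ΔT = 331.15/38.50 = 8.601.
The heat pump delivers Q̇_H = COP × Ẇ = 6.563 kW; the resistance heater delivers Ẇ = 0.7630 kW.
Extra = (COP − 1)·Ẇ = 5.800 kW.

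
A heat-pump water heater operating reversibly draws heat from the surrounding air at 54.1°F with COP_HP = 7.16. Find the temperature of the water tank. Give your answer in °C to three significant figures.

58.6 °C

COP_HP = T_H/(T_H − T_C) rearranges to T_H = COP·T_C/(COP − 1).
With T_C = 285.43 K, T_H = 7.16 × 285.43/6.160 = 331.76 K.
Converting, 331.76 K = 58.61°C.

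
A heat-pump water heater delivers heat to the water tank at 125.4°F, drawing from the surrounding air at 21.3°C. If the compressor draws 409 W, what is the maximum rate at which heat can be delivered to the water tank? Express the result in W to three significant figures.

4350 W

In absolute terms T_C = 294.45 K and T_H = 325.04 K, so ΔT = 30.59 K.
COP_Carnot = T_H/ΔT = 325.04/30.59 = 10.63.
Q̇_max = COP_Carnot × Ẇ = 10.63 × 409.0 W = 4346 W.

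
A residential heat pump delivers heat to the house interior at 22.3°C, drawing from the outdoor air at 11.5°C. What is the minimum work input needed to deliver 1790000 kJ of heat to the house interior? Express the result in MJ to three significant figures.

In absolute terms T_C = 284.65 K and T_H = 295.45 K, so ΔT = 10.80 K.
The reversible limit is COP_HP = T_H/ΔT = 27.36, so W_min = Q_H/COP = Q_H·ΔT/T_H.
W_min = 1790000 × 10.80/295.45 = 65430 kJ = 65.43 MJ.

65.4 MJ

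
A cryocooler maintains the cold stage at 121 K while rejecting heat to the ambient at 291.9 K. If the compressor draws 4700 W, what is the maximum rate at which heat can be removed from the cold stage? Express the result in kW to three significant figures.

The reservoir spacing is ΔT = 291.9 − 121 = 170.9 K.
COP_Carnot = T_C/ΔT = 121.00/170.9 = 0.7080.
Q̇_max = COP_Carnot × Ẇ = 0.7080 × 4700 W = 3328 W = 3.328 kW.

3.33 kW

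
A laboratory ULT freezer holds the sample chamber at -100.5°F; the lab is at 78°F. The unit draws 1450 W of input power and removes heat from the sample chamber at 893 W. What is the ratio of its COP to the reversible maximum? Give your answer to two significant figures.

0.31

COP_actual = Q̇_C/Ẇ = 893.0/1450 = 0.6159.
In absolute terms T_C = 199.54 K and T_H = 298.71 K, so ΔT = 99.17 K.
COP_Carnot = T_C/ΔT = 199.54/99.17 = 2.012.
η_II = COP_actual/COP_Carnot = 0.6159/2.012 = 0.3061.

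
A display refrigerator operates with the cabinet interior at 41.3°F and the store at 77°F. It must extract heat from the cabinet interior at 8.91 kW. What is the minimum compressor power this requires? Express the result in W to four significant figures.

In absolute terms T_C = 278.32 K and T_H = 298.15 K, so ΔT = 19.83 K.
COP_Carnot = T_C/ΔT = 278.32/19.83 = 14.03.
Ẇ_min = Q̇/COP_Carnot = 8.910/14.03 = 0.6349 kW = 634.9 W.

634.9 W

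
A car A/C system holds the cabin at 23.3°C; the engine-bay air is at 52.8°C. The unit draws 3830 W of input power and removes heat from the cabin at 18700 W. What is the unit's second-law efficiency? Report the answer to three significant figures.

0.486

COP_actual = Q̇_C/Ẇ = 18700/3830 = 4.883.
In absolute terms T_C = 296.45 K and T_H = 325.95 K, so ΔT = 29.50 K.
COP_Carnot = T_C/ΔT = 296.45/29.50 = 10.05.
η_II = COP_actual/COP_Carnot = 4.883/10.05 = 0.4859.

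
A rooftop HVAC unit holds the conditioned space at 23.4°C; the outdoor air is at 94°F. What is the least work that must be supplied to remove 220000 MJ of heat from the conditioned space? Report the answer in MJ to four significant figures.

8193 MJ

In absolute terms T_C = 296.55 K and T_H = 307.59 K, so ΔT = 11.04 K.
The reversible limit is COP_R = T_C/ΔT = 26.85, so W_min = Q_C/COP = Q_C·ΔT/T_C.
W_min = 220000 × 11.04/296.55 = 8193 MJ.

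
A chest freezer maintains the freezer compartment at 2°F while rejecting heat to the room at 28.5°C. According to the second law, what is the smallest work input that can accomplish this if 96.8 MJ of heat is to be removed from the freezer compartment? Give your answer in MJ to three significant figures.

17.0 MJ

In absolute terms T_C = 256.48 K and T_H = 301.65 K, so ΔT = 45.17 K.
The reversible limit is COP_R = T_C/ΔT = 5.679, so W_min = Q_C/COP = Q_C·ΔT/T_C.
W_min = 96.80 × 45.17/256.48 = 17.05 MJ.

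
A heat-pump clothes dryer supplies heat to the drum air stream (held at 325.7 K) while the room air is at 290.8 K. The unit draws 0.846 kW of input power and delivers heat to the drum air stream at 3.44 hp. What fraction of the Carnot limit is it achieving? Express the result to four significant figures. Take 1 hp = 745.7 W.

0.3249

Converting, Q̇_H = 3.440 hp = 2.565 kW, so COP_actual = Q̇_H/Ẇ = 2.565/0.8460 = 3.032.
The reservoir spacing is ΔT = 325.7 − 290.8 = 34.90 K.
COP_Carnot = T_H/ΔT = 325.70/34.90 = 9.332.
η_II = COP_actual/COP_Carnot = 3.032/9.332 = 0.3249.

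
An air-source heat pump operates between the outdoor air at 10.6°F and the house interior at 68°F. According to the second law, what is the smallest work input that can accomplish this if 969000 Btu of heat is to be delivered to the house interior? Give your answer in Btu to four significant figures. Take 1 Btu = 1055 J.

105400 Btu

In absolute terms T_C = 261.26 K and T_H = 293.15 K, so ΔT = 31.89 K.
The reversible limit is COP_HP = T_H/ΔT = 9.193, so W_min = Q_H/COP = Q_H·ΔT/T_H.
W_min = 969000 × 31.89/293.15 = 105400 Btu.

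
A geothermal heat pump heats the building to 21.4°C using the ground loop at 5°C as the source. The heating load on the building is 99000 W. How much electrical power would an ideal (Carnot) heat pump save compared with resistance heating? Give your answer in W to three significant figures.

In absolute terms T_C = 278.15 K and T_H = 294.55 K, so ΔT = 16.40 K.
COP_Carnot = T_H/ΔT = 294.55/16.40 = 17.96.
Resistance heating needs Ẇ_res = Q̇_H = 99000 W; the reversible heat pump needs only Ẇ_hp = Q̇_H/COP = 5512 W.
Saving = 99000 − 5512 = 93490 W.

93500 W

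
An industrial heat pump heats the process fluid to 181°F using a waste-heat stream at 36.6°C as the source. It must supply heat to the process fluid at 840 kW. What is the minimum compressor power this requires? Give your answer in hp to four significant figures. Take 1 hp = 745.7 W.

In absolute terms T_C = 309.75 K and T_H = 355.93 K, so ΔT = 46.18 K.
COP_Carnot = T_H/ΔT = 355.93/46.18 = 7.708.
Ẇ_min = Q̇/COP_Carnot = 840.0/7.708 = 109.0 kW = 146.1 hp.

146.1 hp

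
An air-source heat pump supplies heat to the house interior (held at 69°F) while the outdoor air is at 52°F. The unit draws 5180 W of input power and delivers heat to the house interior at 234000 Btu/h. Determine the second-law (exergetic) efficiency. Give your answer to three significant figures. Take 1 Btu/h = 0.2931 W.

0.426

Converting, Q̇_H = 234000 Btu/h = 68590 W, so COP_actual = Q̇_H/Ẇ = 68590/5180 = 13.24.
In absolute terms T_C = 284.26 K and T_H = 293.71 K, so ΔT = 9.444 K.
COP_Carnot = T_H/ΔT = 293.71/9.444 = 31.10.
η_II = COP_actual/COP_Carnot = 13.24/31.10 = 0.4258.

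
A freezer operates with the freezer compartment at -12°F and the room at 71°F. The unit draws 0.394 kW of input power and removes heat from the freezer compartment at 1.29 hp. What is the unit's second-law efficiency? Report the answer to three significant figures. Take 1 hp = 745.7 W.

0.453

Converting, Q̇_C = 1.290 hp = 0.9620 kW, so COP_actual = Q̇_C/Ẇ = 0.9620/0.3940 = 2.442.
In absolute terms T_C = 248.71 K and T_H = 294.82 K, so ΔT = 46.11 K.
COP_Carnot = T_C/ΔT = 248.71/46.11 = 5.394.
η_II = COP_actual/COP_Carnot = 2.442/5.394 = 0.4527.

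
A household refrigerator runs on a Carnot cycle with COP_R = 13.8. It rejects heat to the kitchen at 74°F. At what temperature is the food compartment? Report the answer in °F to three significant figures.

37.9 °F

For a Carnot refrigerator COP_R = T_C/(T_H − T_C), so T_C = COP·T_H/(1 + COP).
With T_H = 296.48 K, T_C = 13.8 × 296.48/14.80 = 276.45 K.
Converting, 276.45 K = 37.94°F.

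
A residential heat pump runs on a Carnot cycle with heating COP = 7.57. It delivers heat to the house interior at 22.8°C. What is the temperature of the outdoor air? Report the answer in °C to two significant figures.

-16 °C

COP_HP = T_H/(T_H − T_C) gives T_H − T_C = T_H/COP.
With T_H = 295.95 K, T_C = 295.95 × (1 − 1/7.57) = 256.85 K.
Converting, 256.85 K = -16.30°C.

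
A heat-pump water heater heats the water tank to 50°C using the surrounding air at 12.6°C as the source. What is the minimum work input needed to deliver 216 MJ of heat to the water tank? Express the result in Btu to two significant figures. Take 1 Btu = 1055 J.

24000 Btu

In absolute terms T_C = 285.75 K and T_H = 323.15 K, so ΔT = 37.40 K.
The reversible limit is COP_HP = T_H/ΔT = 8.640, so W_min = Q_H/COP = Q_H·ΔT/T_H.
W_min = 216.0 × 37.40/323.15 = 25.00 MJ = 23700 Btu.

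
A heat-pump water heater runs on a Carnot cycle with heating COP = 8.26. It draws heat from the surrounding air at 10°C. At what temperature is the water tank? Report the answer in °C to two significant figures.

49 °C

COP_HP = T_H/(T_H − T_C) rearranges to T_H = COP·T_C/(COP − 1).
With T_C = 283.15 K, T_H = 8.26 × 283.15/7.260 = 322.15 K.
Converting, 322.15 K = 49.00°C.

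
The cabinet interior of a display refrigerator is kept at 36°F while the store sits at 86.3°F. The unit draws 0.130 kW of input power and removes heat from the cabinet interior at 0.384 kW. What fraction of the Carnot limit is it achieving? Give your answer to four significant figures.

0.2998

COP_actual = Q̇_C/Ẇ = 0.3840/0.1300 = 2.954.
In absolute terms T_C = 275.37 K and T_H = 303.32 K, so ΔT = 27.94 K.
COP_Carnot = T_C/ΔT = 275.37/27.94 = 9.854.
η_II = COP_actual/COP_Carnot = 2.954/9.854 = 0.2998.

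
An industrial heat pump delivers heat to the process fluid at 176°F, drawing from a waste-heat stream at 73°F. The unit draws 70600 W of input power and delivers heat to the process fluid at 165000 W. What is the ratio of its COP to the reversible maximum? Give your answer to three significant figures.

0.379

COP_actual = Q̇_H/Ẇ = 165000/70600 = 2.337.
In absolute terms T_C = 295.93 K and T_H = 353.15 K, so ΔT = 57.22 K.
COP_Carnot = T_H/ΔT = 353.15/57.22 = 6.172.
η_II = COP_actual/COP_Carnot = 2.337/6.172 = 0.3787.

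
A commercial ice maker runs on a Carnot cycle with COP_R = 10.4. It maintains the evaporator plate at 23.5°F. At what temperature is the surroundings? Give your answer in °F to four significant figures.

COP_R = T_C/(T_H − T_C) gives T_H − T_C = T_C/COP.
With T_C = 268.43 K, T_H = 268.43 × (1 + 1/10.4) = 294.24 K.
Converting, 294.24 K = 69.96°F.

69.96 °F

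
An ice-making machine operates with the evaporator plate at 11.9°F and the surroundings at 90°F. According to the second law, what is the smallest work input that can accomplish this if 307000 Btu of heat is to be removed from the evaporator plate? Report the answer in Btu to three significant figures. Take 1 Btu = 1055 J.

50800 Btu

In absolute terms T_C = 261.98 K and T_H = 305.37 K, so ΔT = 43.39 K.
The reversible limit is COP_R = T_C/ΔT = 6.038, so W_min = Q_C/COP = Q_C·ΔT/T_C.
W_min = 307000 × 43.39/261.98 = 50840 Btu.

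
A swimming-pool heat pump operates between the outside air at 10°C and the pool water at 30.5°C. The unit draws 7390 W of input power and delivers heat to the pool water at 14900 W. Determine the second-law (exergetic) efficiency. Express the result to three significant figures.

COP_actual = Q̇_H/Ẇ = 14900/7390 = 2.016.
In absolute terms T_C = 283.15 K and T_H = 303.65 K, so ΔT = 20.50 K.
COP_Carnot = T_H/ΔT = 303.65/20.50 = 14.81.
η_II = COP_actual/COP_Carnot = 2.016/14.81 = 0.1361.

0.136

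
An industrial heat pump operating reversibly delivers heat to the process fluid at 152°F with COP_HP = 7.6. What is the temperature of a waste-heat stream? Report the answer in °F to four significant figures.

COP_HP = T_H/(T_H − T_C) gives T_H − T_C = T_H/COP.
With T_H = 339.82 K, T_C = 339.82 × (1 − 1/7.6) = 295.10 K.
Converting, 295.10 K = 71.52°F.

71.52 °F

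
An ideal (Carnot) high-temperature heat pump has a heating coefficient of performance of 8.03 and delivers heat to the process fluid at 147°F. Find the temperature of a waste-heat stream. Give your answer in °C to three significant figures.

21.9 °C

COP_HP = T_H/(T_H − T_C) gives T_H − T_C = T_H/COP.
With T_H = 337.04 K, T_C = 337.04 × (1 − 1/8.03) = 295.07 K.
Converting, 295.07 K = 21.92°C.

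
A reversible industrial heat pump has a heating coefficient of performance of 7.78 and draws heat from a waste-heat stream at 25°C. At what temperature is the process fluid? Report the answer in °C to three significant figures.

69.0 °C

COP_HP = T_H/(T_H − T_C) rearranges to T_H = COP·T_C/(COP − 1).
With T_C = 298.15 K, T_H = 7.78 × 298.15/6.780 = 342.12 K.
Converting, 342.12 K = 68.97°C.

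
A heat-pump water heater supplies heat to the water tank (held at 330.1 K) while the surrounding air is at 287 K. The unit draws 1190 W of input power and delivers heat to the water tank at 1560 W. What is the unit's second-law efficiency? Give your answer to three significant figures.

0.171

COP_actual = Q̇_H/Ẇ = 1560/1190 = 1.311.
The reservoir spacing is ΔT = 330.1 − 287 = 43.10 K.
COP_Carnot = T_H/ΔT = 330.10/43.10 = 7.659.
η_II = COP_actual/COP_Carnot = 1.311/7.659 = 0.1712.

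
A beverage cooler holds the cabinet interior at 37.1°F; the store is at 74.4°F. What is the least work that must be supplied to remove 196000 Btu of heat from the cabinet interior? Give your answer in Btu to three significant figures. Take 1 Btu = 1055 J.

14700 Btu

In absolute terms T_C = 275.98 K and T_H = 296.71 K, so ΔT = 20.72 K.
The reversible limit is COP_R = T_C/ΔT = 13.32, so W_min = Q_C/COP = Q_C·ΔT/T_C.
W_min = 196000 × 20.72/275.98 = 14720 Btu.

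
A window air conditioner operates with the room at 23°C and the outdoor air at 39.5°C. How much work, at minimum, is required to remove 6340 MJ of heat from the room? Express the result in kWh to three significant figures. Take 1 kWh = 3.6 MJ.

In absolute terms T_C = 296.15 K and T_H = 312.65 K, so ΔT = 16.50 K.
The reversible limit is COP_R = T_C/ΔT = 17.95, so W_min = Q_C/COP = Q_C·ΔT/T_C.
W_min = 6340 × 16.50/296.15 = 353.2 MJ = 98.12 kWh.

98.1 kWh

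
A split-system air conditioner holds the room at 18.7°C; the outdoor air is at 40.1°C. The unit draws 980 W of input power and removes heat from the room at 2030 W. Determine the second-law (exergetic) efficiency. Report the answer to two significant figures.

COP_actual = Q̇_C/Ẇ = 2030/980.0 = 2.071.
In absolute terms T_C = 291.85 K and T_H = 313.25 K, so ΔT = 21.40 K.
COP_Carnot = T_C/ΔT = 291.85/21.40 = 13.64.
η_II = COP_actual/COP_Carnot = 2.071/13.64 = 0.1519.

0.15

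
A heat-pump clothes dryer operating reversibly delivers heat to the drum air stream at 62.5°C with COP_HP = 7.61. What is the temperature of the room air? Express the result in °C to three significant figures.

COP_HP = T_H/(T_H − T_C) gives T_H − T_C = T_H/COP.
With T_H = 335.65 K, T_C = 335.65 × (1 − 1/7.61) = 291.54 K.
Converting, 291.54 K = 18.39°C.

18.4 °C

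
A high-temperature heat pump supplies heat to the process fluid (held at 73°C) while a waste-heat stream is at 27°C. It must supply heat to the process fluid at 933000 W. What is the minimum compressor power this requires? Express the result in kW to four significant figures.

In absolute terms T_C = 300.15 K and T_H = 346.15 K, so ΔT = 46.00 K.
COP_Carnot = T_H/ΔT = 346.15/46.00 = 7.525.
Ẇ_min = Q̇/COP_Carnot = 933000/7.525 = 124000 W = 124.0 kW.

124.0 kW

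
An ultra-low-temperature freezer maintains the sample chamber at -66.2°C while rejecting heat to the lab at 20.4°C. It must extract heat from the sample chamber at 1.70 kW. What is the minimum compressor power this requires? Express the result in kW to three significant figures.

0.711 kW

In absolute terms T_C = 206.95 K and T_H = 293.55 K, so ΔT = 86.60 K.
COP_Carnot = T_C/ΔT = 206.95/86.60 = 2.390.
Ẇ_min = Q̇/COP_Carnot = 1.700/2.390 = 0.7114 kW.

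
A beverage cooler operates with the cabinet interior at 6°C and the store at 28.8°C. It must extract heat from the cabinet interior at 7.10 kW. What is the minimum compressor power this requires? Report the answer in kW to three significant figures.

In absolute terms T_C = 279.15 K and T_H = 301.95 K, so ΔT = 22.80 K.
COP_Carnot = T_C/ΔT = 279.15/22.80 = 12.24.
Ẇ_min = Q̇/COP_Carnot = 7.100/12.24 = 0.5799 kW.

0.580 kW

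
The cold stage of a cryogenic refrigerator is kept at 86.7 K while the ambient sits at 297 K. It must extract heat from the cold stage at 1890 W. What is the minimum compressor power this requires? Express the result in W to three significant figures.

4580 W

The reservoir spacing is ΔT = 297 − 86.7 = 210.3 K.
COP_Carnot = T_C/ΔT = 86.70/210.3 = 0.4123.
Ẇ_min = Q̇/COP_Carnot = 1890/0.4123 = 4584 W.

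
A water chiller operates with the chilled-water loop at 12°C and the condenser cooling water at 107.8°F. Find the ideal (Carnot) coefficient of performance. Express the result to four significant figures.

9.470

In absolute terms T_C = 285.15 K and T_H = 315.26 K, so ΔT = 30.11 K.
For a reversible cycle, COP_Carnot = T_C/ΔT = 285.15/30.11 = 9.470.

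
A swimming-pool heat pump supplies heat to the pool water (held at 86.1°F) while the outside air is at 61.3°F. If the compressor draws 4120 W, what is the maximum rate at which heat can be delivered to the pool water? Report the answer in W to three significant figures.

90700 W

In absolute terms T_C = 289.43 K and T_H = 303.21 K, so ΔT = 13.78 K.
COP_Carnot = T_H/ΔT = 303.21/13.78 = 22.01.
Q̇_max = COP_Carnot × Ẇ = 22.01 × 4120 W = 90670 W.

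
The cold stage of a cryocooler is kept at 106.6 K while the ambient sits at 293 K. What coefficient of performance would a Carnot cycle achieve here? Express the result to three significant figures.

The reservoir spacing is ΔT = 293 − 106.6 = 186.4 K.
For a reversible cycle, COP_Carnot = T_C/ΔT = 106.60/186.4 = 0.5719.

0.572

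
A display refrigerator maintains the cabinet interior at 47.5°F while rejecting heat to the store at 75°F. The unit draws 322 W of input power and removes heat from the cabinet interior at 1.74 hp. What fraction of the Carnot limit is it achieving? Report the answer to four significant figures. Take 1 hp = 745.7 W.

0.2185

Converting, Q̇_C = 1.740 hp = 1298 W, so COP_actual = Q̇_C/Ẇ = 1298/322.0 = 4.030.
In absolute terms T_C = 281.76 K and T_H = 297.04 K, so ΔT = 15.28 K.
COP_Carnot = T_C/ΔT = 281.76/15.28 = 18.44.
η_II = COP_actual/COP_Carnot = 4.030/18.44 = 0.2185.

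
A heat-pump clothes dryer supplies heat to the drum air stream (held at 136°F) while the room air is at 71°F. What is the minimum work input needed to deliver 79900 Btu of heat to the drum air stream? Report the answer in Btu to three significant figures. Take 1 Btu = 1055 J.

In absolute terms T_C = 294.82 K and T_H = 330.93 K, so ΔT = 36.11 K.
The reversible limit is COP_HP = T_H/ΔT = 9.164, so W_min = Q_H/COP = Q_H·ΔT/T_H.
W_min = 79900 × 36.11/330.93 = 8719 Btu.

8720 Btu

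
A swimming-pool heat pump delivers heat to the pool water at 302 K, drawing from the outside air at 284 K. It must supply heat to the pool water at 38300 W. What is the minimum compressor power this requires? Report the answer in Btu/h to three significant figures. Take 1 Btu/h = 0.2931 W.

7790 Btu/h

The reservoir spacing is ΔT = 302 − 284 = 18.00 K.
COP_Carnot = T_H/ΔT = 302.00/18.00 = 16.78.
Ẇ_min = Q̇/COP_Carnot = 38300/16.78 = 2283 W = 7788 Btu/h.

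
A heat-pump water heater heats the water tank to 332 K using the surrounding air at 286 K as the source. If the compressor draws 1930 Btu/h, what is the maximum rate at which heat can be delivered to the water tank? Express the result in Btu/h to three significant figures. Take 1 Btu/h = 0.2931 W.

13900 Btu/h

The reservoir spacing is ΔT = 332 − 286 = 46.00 K.
COP_Carnot = T_H/ΔT = 332.00/46.00 = 7.217.
Q̇_max = COP_Carnot × Ẇ = 7.217 × 1930 Btu/h = 13930 Btu/h.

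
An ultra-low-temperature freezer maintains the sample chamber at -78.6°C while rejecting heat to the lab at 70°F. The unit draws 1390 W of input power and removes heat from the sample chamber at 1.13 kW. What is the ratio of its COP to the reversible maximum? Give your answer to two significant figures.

Converting, Q̇_C = 1.130 kW = 1130 W, so COP_actual = Q̇_C/Ẇ = 1130/1390 = 0.8129.
In absolute terms T_C = 194.55 K and T_H = 294.26 K, so ΔT = 99.71 K.
COP_Carnot = T_C/ΔT = 194.55/99.71 = 1.951.
η_II = COP_actual/COP_Carnot = 0.8129/1.951 = 0.4167.

0.42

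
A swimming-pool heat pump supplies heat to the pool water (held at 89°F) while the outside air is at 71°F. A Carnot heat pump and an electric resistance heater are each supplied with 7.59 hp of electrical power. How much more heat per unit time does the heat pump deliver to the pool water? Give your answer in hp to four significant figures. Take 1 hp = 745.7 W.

223.8 hp

In absolute terms T_C = 294.82 K and T_H = 304.82 K, so ΔT = 10.00 K.
COP_Carnot = T_H/ΔT = 304.82/10.00 = 30.48.
The heat pump delivers Q̇_H = COP × Ẇ = 231.4 hp; the resistance heater delivers Ẇ = 7.590 hp.
Extra = (COP − 1)·Ẇ = 223.8 hp.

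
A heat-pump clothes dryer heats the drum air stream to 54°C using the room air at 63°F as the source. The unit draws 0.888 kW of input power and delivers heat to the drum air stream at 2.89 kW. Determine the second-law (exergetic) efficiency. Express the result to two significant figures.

COP_actual = Q̇_H/Ẇ = 2.890/0.8880 = 3.255.
In absolute terms T_C = 290.37 K and T_H = 327.15 K, so ΔT = 36.78 K.
COP_Carnot = T_H/ΔT = 327.15/36.78 = 8.895.
η_II = COP_actual/COP_Carnot = 3.255/8.895 = 0.3659.

0.37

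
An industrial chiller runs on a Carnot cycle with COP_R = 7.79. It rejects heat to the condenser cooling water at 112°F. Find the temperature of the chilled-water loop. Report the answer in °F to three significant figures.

47.0 °F

For a Carnot refrigerator COP_R = T_C/(T_H − T_C), so T_C = COP·T_H/(1 + COP).
With T_H = 317.59 K, T_C = 7.79 × 317.59/8.790 = 281.46 K.
Converting, 281.46 K = 46.96°F.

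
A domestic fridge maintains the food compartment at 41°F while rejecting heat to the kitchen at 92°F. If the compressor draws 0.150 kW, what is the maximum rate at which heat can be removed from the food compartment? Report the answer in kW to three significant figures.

1.47 kW

In absolute terms T_C = 278.15 K and T_H = 306.48 K, so ΔT = 28.33 K.
COP_Carnot = T_C/ΔT = 278.15/28.33 = 9.817.
Q̇_max = COP_Carnot × Ẇ = 9.817 × 0.1500 kW = 1.473 kW.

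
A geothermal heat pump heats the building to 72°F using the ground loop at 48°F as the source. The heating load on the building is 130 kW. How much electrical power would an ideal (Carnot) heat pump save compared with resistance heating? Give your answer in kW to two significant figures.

120 kW

In absolute terms T_C = 282.04 K and T_H = 295.37 K, so ΔT = 13.33 K.
COP_Carnot = T_H/ΔT = 295.37/13.33 = 22.15.
Resistance heating needs Ẇ_res = Q̇_H = 130.0 kW; the reversible heat pump needs only Ẇ_hp = Q̇_H/COP = 5.868 kW.
Saving = 130.0 − 5.868 = 124.1 kW.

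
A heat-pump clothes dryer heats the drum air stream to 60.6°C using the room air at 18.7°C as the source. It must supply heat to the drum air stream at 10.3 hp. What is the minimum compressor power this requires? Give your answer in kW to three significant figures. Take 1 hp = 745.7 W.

In absolute terms T_C = 291.85 K and T_H = 333.75 K, so ΔT = 41.90 K.
COP_Carnot = T_H/ΔT = 333.75/41.90 = 7.965.
Ẇ_min = Q̇/COP_Carnot = 10.30/7.965 = 1.293 hp = 0.9643 kW.

0.964 kW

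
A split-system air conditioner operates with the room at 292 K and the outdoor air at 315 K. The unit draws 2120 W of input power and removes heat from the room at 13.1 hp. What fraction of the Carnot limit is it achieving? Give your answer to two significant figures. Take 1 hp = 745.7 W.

Converting, Q̇_C = 13.10 hp = 9769 W, so COP_actual = Q̇_C/Ẇ = 9769/2120 = 4.608.
The reservoir spacing is ΔT = 315 − 292 = 23.00 K.
COP_Carnot = T_C/ΔT = 292.00/23.00 = 12.70.
η_II = COP_actual/COP_Carnot = 4.608/12.70 = 0.3629.

0.36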